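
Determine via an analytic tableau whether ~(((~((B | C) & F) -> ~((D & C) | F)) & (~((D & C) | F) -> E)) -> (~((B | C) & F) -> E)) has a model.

Unsatisfiable

Initial set: {~(((~((B | C) & F) -> ~((D & C) | F)) & (~((D & C) | F) -> E)) -> (~((B | C) & F) -> E))}.
~(((~((B | C) & F) -> ~((D & C) | F)) & (~((D & C) | F) -> E)) -> (~((B | C) & F) -> E)): α-rule — add ((~((B | C) & F) -> ~((D & C) | F)) & (~((D & C) | F) -> E)), ~(~((B | C) & F) -> E).
((~((B | C) & F) -> ~((D & C) | F)) & (~((D & C) | F) -> E)): α-rule — add (~((B | C) & F) -> ~((D & C) | F)), (~((D & C) | F) -> E).
~(~((B | C) & F) -> E): α-rule — add ~((B | C) & F), ~E.
(~((B | C) & F) -> ~((D & C) | F)): β-rule — branch into ~~((B | C) & F)  //  ~((D & C) | F).
  branch 1 (add ~~((B | C) & F)):
    ~~((B | C) & F): α-rule — add (B | C), F.
    (~((D & C) | F) -> E): β-rule — branch into ~~((D & C) | F)  //  E.
      branch 1.1 (add ~~((D & C) | F)):
        ~((B | C) & F): β-rule — branch into ~(B | C)  //  ~F.
          branch 1.1.1 (add ~(B | C)):
            ~(B | C): α-rule — add ~B, ~C.
            (B | C): β-rule — branch into B  //  C.
              branch 1.1.1.1 (add B):
                × closes — contains both B and ~B.
              branch 1.1.1.2 (add C):
                × closes — contains both C and ~C.
          branch 1.1.2 (add ~F):
            × closes — contains both F and ~F.
      branch 1.2 (add E):
        × closes — contains both E and ~E.
  branch 2 (add ~((D & C) | F)):
    ~((D & C) | F): α-rule — add ~(D & C), ~F.
    (~((D & C) | F) -> E): β-rule — branch into ~~((D & C) | F)  //  E.
      branch 2.1 (add ~~((D & C) | F)):
        ~((B | C) & F): β-rule — branch into ~(B | C)  //  ~F.
          branch 2.1.1 (add ~(B | C)):
            ~(B | C): α-rule — add ~B, ~C.
            ~(D & C): β-rule — branch into ~D  //  ~C.
              branch 2.1.1.1 (add ~D):
                ~~((D & C) | F): β-rule — branch into (D & C)  //  F.
                  branch 2.1.1.1.1 (add (D & C)):
                    (D & C): α-rule — add D, C.
                    × closes — contains both D and ~D.
                  branch 2.1.1.1.2 (add F):
                    × closes — contains both F and ~F.
              branch 2.1.1.2 (add ~C):
                ~~((D & C) | F): β-rule — branch into (D & C)  //  F.
                  branch 2.1.1.2.1 (add (D & C)):
                    (D & C): α-rule — add D, C.
                    × closes — contains both C and ~C.
                  branch 2.1.1.2.2 (add F):
                    × closes — contains both F and ~F.
          branch 2.1.2 (add ~F):
            ~(D & C): β-rule — branch into ~D  //  ~C.
              branch 2.1.2.1 (add ~D):
                ~~((D & C) | F): β-rule — branch into (D & C)  //  F.
                  branch 2.1.2.1.1 (add (D & C)):
                    (D & C): α-rule — add D, C.
                    × closes — contains both D and ~D.
                  branch 2.1.2.1.2 (add F):
                    × closes — contains both F and ~F.
              branch 2.1.2.2 (add ~C):
                ~~((D & C) | F): β-rule — branch into (D & C)  //  F.
                  branch 2.1.2.2.1 (add (D & C)):
                    (D & C): α-rule — add D, C.
                    × closes — contains both C and ~C.
                  branch 2.1.2.2.2 (add F):
                    × closes — contains both F and ~F.
      branch 2.2 (add E):
        × closes — contains both E and ~E.
All 13 branches close.
Every branch closed; the formula is unsatisfiable.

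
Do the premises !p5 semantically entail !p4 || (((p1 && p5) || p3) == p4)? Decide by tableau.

Initial set: {!p5; !(!p4 || (((p1 && p5) || p3) == p4))}.
!(!p4 || (((p1 && p5) || p3) == p4)): α-rule — add !!p4, !(((p1 && p5) || p3) == p4).
!(((p1 && p5) || p3) == p4): β-rule — branch into ((p1 && p5) || p3), !p4  //  !((p1 && p5) || p3), p4.
  branch 1 (add ((p1 && p5) || p3), !p4):
    × closes — contains both p4 and !p4.
  branch 2 (add !((p1 && p5) || p3), p4):
    !((p1 && p5) || p3): α-rule — add !(p1 && p5), !p3.
    !(p1 && p5): β-rule — branch into !p1  //  !p5.
      branch 2.1 (add !p1):
        ○ open, literals {p1=false, p3=false, p4=true, p5=false}.
      branch 2.2 (add !p5):
        ○ open, literals {p3=false, p4=true, p5=false}.
1 branch closed, 2 open.
An open branch gives a countermodel: p1=false, p3=false, p4=true, p5=false (unmentioned atoms arbitrary); the premises hold there but the conclusion fails.

No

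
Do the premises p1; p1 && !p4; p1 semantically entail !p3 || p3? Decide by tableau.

Yes

Initial set: {p1; (p1 && !p4); p1; !(!p3 || p3)}.
(p1 && !p4): α-rule — add p1, !p4.
!(!p3 || p3): α-rule — add !!p3, !p3.
× closes — contains both p3 and !p3.
All 1 branch closes.
Every branch closed, so the premises entail the conclusion.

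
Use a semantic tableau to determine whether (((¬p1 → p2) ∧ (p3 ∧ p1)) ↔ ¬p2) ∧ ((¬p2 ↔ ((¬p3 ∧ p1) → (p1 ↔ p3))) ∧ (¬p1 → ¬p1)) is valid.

Assume the negation and expand:
Initial set: {¬((((¬p1 → p2) ∧ (p3 ∧ p1)) ↔ ¬p2) ∧ ((¬p2 ↔ ((¬p3 ∧ p1) → (p1 ↔ p3))) ∧ (¬p1 → ¬p1)))}.
¬((((¬p1 → p2) ∧ (p3 ∧ p1)) ↔ ¬p2) ∧ ((¬p2 ↔ ((¬p3 ∧ p1) → (p1 ↔ p3))) ∧ (¬p1 → ¬p1))): β-rule — branch into ¬(((¬p1 → p2) ∧ (p3 ∧ p1)) ↔ ¬p2)  //  ¬((¬p2 ↔ ((¬p3 ∧ p1) → (p1 ↔ p3))) ∧ (¬p1 → ¬p1)).
  branch 1 (add ¬(((¬p1 → p2) ∧ (p3 ∧ p1)) ↔ ¬p2)):
    ¬(((¬p1 → p2) ∧ (p3 ∧ p1)) ↔ ¬p2): β-rule — branch into ((¬p1 → p2) ∧ (p3 ∧ p1)), ¬¬p2  //  ¬((¬p1 → p2) ∧ (p3 ∧ p1)), ¬p2.
      branch 1.1 (add ((¬p1 → p2) ∧ (p3 ∧ p1)), ¬¬p2):
        ((¬p1 → p2) ∧ (p3 ∧ p1)): α-rule — add (¬p1 → p2), (p3 ∧ p1).
        (p3 ∧ p1): α-rule — add p3, p1.
        (¬p1 → p2): β-rule — branch into ¬¬p1  //  p2.
          branch 1.1.1 (add ¬¬p1):
            ○ open, literals {p1=true, p2=true, p3=true}.
          branch 1.1.2 (add p2):
            ○ open, literals {p1=true, p2=true, p3=true}.
      branch 1.2 (add ¬((¬p1 → p2) ∧ (p3 ∧ p1)), ¬p2):
        ¬((¬p1 → p2) ∧ (p3 ∧ p1)): β-rule — branch into ¬(¬p1 → p2)  //  ¬(p3 ∧ p1).
          branch 1.2.1 (add ¬(¬p1 → p2)):
            ¬(¬p1 → p2): α-rule — add ¬p1, ¬p2.
            ○ open, literals {p1=false, p2=false}.
          branch 1.2.2 (add ¬(p3 ∧ p1)):
            ¬(p3 ∧ p1): β-rule — branch into ¬p3  //  ¬p1.
              branch 1.2.2.1 (add ¬p3):
                ○ open, literals {p2=false, p3=false}.
              branch 1.2.2.2 (add ¬p1):
                ○ open, literals {p1=false, p2=false}.
  branch 2 (add ¬((¬p2 ↔ ((¬p3 ∧ p1) → (p1 ↔ p3))) ∧ (¬p1 → ¬p1))):
    ¬((¬p2 ↔ ((¬p3 ∧ p1) → (p1 ↔ p3))) ∧ (¬p1 → ¬p1)): β-rule — branch into ¬(¬p2 ↔ ((¬p3 ∧ p1) → (p1 ↔ p3)))  //  ¬(¬p1 → ¬p1).
      branch 2.1 (add ¬(¬p2 ↔ ((¬p3 ∧ p1) → (p1 ↔ p3)))):
        ¬(¬p2 ↔ ((¬p3 ∧ p1) → (p1 ↔ p3))): β-rule — branch into ¬p2, ¬((¬p3 ∧ p1) → (p1 ↔ p3))  //  ¬¬p2, ((¬p3 ∧ p1) → (p1 ↔ p3)).
          branch 2.1.1 (add ¬p2, ¬((¬p3 ∧ p1) → (p1 ↔ p3))):
            ¬((¬p3 ∧ p1) → (p1 ↔ p3)): α-rule — add (¬p3 ∧ p1), ¬(p1 ↔ p3).
            (¬p3 ∧ p1): α-rule — add ¬p3, p1.
            ¬(p1 ↔ p3): β-rule — branch into p1, ¬p3  //  ¬p1, p3.
              branch 2.1.1.1 (add p1, ¬p3):
                ○ open, literals {p1=true, p2=false, p3=false}.
              branch 2.1.1.2 (add ¬p1, p3):
                × closes — contains both p1 and ¬p1.
          branch 2.1.2 (add ¬¬p2, ((¬p3 ∧ p1) → (p1 ↔ p3))):
            ((¬p3 ∧ p1) → (p1 ↔ p3)): β-rule — branch into ¬(¬p3 ∧ p1)  //  (p1 ↔ p3).
              branch 2.1.2.1 (add ¬(¬p3 ∧ p1)):
                ¬(¬p3 ∧ p1): β-rule — branch into ¬¬p3  //  ¬p1.
                  branch 2.1.2.1.1 (add ¬¬p3):
                    ○ open, literals {p2=true, p3=true}.
                  branch 2.1.2.1.2 (add ¬p1):
                    ○ open, literals {p1=false, p2=true}.
              branch 2.1.2.2 (add (p1 ↔ p3)):
                (p1 ↔ p3): β-rule — branch into p1, p3  //  ¬p1, ¬p3.
                  branch 2.1.2.2.1 (add p1, p3):
                    ○ open, literals {p1=true, p2=true, p3=true}.
                  branch 2.1.2.2.2 (add ¬p1, ¬p3):
                    ○ open, literals {p1=false, p2=true, p3=false}.
      branch 2.2 (add ¬(¬p1 → ¬p1)):
        ¬(¬p1 → ¬p1): α-rule — add ¬p1, ¬¬p1.
        × closes — contains both p1 and ¬p1.
2 branches closed, 10 open.
An open branch gives a countermodel: p1=true, p2=true, p3=true (unmentioned atoms arbitrary); under it the original formula is false.

Not valid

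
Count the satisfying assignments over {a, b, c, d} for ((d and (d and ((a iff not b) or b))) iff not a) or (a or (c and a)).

10

Initial set: {T (((d and (d and ((a iff not b) or b))) iff not a) or (a or (c and a)))}.
T (((d and (d and ((a iff not b) or b))) iff not a) or (a or (c and a))): β-rule — branch into T ((d and (d and ((a iff not b) or b))) iff not a)  //  T (a or (c and a)).
  branch 1 (add T ((d and (d and ((a iff not b) or b))) iff not a)):
    T ((d and (d and ((a iff not b) or b))) iff not a): β-rule — branch into T (d and (d and ((a iff not b) or b))), T not a  //  F (d and (d and ((a iff not b) or b))), F not a.
      branch 1.1 (add T (d and (d and ((a iff not b) or b))), T not a):
        T (d and (d and ((a iff not b) or b))): α-rule — add T d, T (d and ((a iff not b) or b)).
        T (d and ((a iff not b) or b)): α-rule — add T d, T ((a iff not b) or b).
        T ((a iff not b) or b): β-rule — branch into T (a iff not b)  //  T b.
          branch 1.1.1 (add T (a iff not b)):
            T (a iff not b): β-rule — branch into T a, T not b  //  F a, F not b.
              branch 1.1.1.1 (add T a, T not b):
                × closes — contains both a and not a.
              branch 1.1.1.2 (add F a, F not b):
                ○ open, literals {a=false, b=true, d=true}.
          branch 1.1.2 (add T b):
            ○ open, literals {a=false, b=true, d=true}.
      branch 1.2 (add F (d and (d and ((a iff not b) or b))), F not a):
        F (d and (d and ((a iff not b) or b))): β-rule — branch into F d  //  F (d and ((a iff not b) or b)).
          branch 1.2.1 (add F d):
            ○ open, literals {a=true, d=false}.
          branch 1.2.2 (add F (d and ((a iff not b) or b))):
            F (d and ((a iff not b) or b)): β-rule — branch into F d  //  F ((a iff not b) or b).
              branch 1.2.2.1 (add F d):
                ○ open, literals {a=true, d=false}.
              branch 1.2.2.2 (add F ((a iff not b) or b)):
                F ((a iff not b) or b): α-rule — add F (a iff not b), F b.
                F (a iff not b): β-rule — branch into T a, F not b  //  F a, T not b.
                  branch 1.2.2.2.1 (add T a, F not b):
                    × closes — contains both b and not b.
                  branch 1.2.2.2.2 (add F a, T not b):
                    × closes — contains both a and not a.
  branch 2 (add T (a or (c and a))):
    T (a or (c and a)): β-rule — branch into T a  //  T (c and a).
      branch 2.1 (add T a):
        ○ open, literals {a=true}.
      branch 2.2 (add T (c and a)):
        T (c and a): α-rule — add T c, T a.
        ○ open, literals {a=true, c=true}.
3 branches closed, 6 open.
Each open branch fixes some atoms; the unmentioned ones are free. Counting distinct full assignments: branch {a=false, b=true, d=true} (c) contributes 2 new; branch {a=false, b=true, d=true} (c) contributes 0 new; branch {a=true, d=false} (b, c) contributes 4 new; branch {a=true, d=false} (b, c) contributes 0 new; branch {a=true} (b, c, d) contributes 4 new; branch {a=true, c=true} (b, d) contributes 0 new. Total: 10.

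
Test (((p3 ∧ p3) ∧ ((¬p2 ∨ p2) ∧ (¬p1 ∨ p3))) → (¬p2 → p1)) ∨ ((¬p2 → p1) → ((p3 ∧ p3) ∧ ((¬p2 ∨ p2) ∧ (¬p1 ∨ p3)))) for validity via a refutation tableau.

Assume the negation and expand:
Initial set: {F ((((p3 ∧ p3) ∧ ((¬p2 ∨ p2) ∧ (¬p1 ∨ p3))) → (¬p2 → p1)) ∨ ((¬p2 → p1) → ((p3 ∧ p3) ∧ ((¬p2 ∨ p2) ∧ (¬p1 ∨ p3)))))}.
F ((((p3 ∧ p3) ∧ ((¬p2 ∨ p2) ∧ (¬p1 ∨ p3))) → (¬p2 → p1)) ∨ ((¬p2 → p1) → ((p3 ∧ p3) ∧ ((¬p2 ∨ p2) ∧ (¬p1 ∨ p3))))): α-rule — add F (((p3 ∧ p3) ∧ ((¬p2 ∨ p2) ∧ (¬p1 ∨ p3))) → (¬p2 → p1)), F ((¬p2 → p1) → ((p3 ∧ p3) ∧ ((¬p2 ∨ p2) ∧ (¬p1 ∨ p3)))).
F (((p3 ∧ p3) ∧ ((¬p2 ∨ p2) ∧ (¬p1 ∨ p3))) → (¬p2 → p1)): α-rule — add T ((p3 ∧ p3) ∧ ((¬p2 ∨ p2) ∧ (¬p1 ∨ p3))), F (¬p2 → p1).
F ((¬p2 → p1) → ((p3 ∧ p3) ∧ ((¬p2 ∨ p2) ∧ (¬p1 ∨ p3)))): α-rule — add T (¬p2 → p1), F ((p3 ∧ p3) ∧ ((¬p2 ∨ p2) ∧ (¬p1 ∨ p3))).
T ((p3 ∧ p3) ∧ ((¬p2 ∨ p2) ∧ (¬p1 ∨ p3))): α-rule — add T (p3 ∧ p3), T ((¬p2 ∨ p2) ∧ (¬p1 ∨ p3)).
F (¬p2 → p1): α-rule — add T ¬p2, F p1.
T (p3 ∧ p3): α-rule — add T p3, T p3.
T ((¬p2 ∨ p2) ∧ (¬p1 ∨ p3)): α-rule — add T (¬p2 ∨ p2), T (¬p1 ∨ p3).
T (¬p2 → p1): β-rule — branch into F ¬p2  //  T p1.
  branch 1 (add F ¬p2):
    × closes — contains both p2 and ¬p2.
  branch 2 (add T p1):
    × closes — contains both p1 and ¬p1.
All 2 branches close.
Every branch closed, so the negation is unsatisfiable and the formula is valid.

Valid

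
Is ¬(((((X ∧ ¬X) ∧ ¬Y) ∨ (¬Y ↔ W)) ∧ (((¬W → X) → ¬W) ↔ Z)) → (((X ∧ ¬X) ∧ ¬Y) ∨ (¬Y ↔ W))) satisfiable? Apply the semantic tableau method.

Initial set: {¬(((((X ∧ ¬X) ∧ ¬Y) ∨ (¬Y ↔ W)) ∧ (((¬W → X) → ¬W) ↔ Z)) → (((X ∧ ¬X) ∧ ¬Y) ∨ (¬Y ↔ W)))}.
¬(((((X ∧ ¬X) ∧ ¬Y) ∨ (¬Y ↔ W)) ∧ (((¬W → X) → ¬W) ↔ Z)) → (((X ∧ ¬X) ∧ ¬Y) ∨ (¬Y ↔ W))): α-rule — add ((((X ∧ ¬X) ∧ ¬Y) ∨ (¬Y ↔ W)) ∧ (((¬W → X) → ¬W) ↔ Z)), ¬(((X ∧ ¬X) ∧ ¬Y) ∨ (¬Y ↔ W)).
((((X ∧ ¬X) ∧ ¬Y) ∨ (¬Y ↔ W)) ∧ (((¬W → X) → ¬W) ↔ Z)): α-rule — add (((X ∧ ¬X) ∧ ¬Y) ∨ (¬Y ↔ W)), (((¬W → X) → ¬W) ↔ Z).
¬(((X ∧ ¬X) ∧ ¬Y) ∨ (¬Y ↔ W)): α-rule — add ¬((X ∧ ¬X) ∧ ¬Y), ¬(¬Y ↔ W).
(((X ∧ ¬X) ∧ ¬Y) ∨ (¬Y ↔ W)): β-rule — branch into ((X ∧ ¬X) ∧ ¬Y)  //  (¬Y ↔ W).
  branch 1 (add ((X ∧ ¬X) ∧ ¬Y)):
    ((X ∧ ¬X) ∧ ¬Y): α-rule — add (X ∧ ¬X), ¬Y.
    (X ∧ ¬X): α-rule — add X, ¬X.
    × closes — contains both X and ¬X.
  branch 2 (add (¬Y ↔ W)):
    (((¬W → X) → ¬W) ↔ Z): β-rule — branch into ((¬W → X) → ¬W), Z  //  ¬((¬W → X) → ¬W), ¬Z.
      branch 2.1 (add ((¬W → X) → ¬W), Z):
        ¬((X ∧ ¬X) ∧ ¬Y): β-rule — branch into ¬(X ∧ ¬X)  //  ¬¬Y.
          branch 2.1.1 (add ¬(X ∧ ¬X)):
            ¬(¬Y ↔ W): β-rule — branch into ¬Y, ¬W  //  ¬¬Y, W.
              branch 2.1.1.1 (add ¬Y, ¬W):
                (¬Y ↔ W): β-rule — branch into ¬Y, W  //  ¬¬Y, ¬W.
                  branch 2.1.1.1.1 (add ¬Y, W):
                    × closes — contains both W and ¬W.
                  branch 2.1.1.1.2 (add ¬¬Y, ¬W):
                    × closes — contains both Y and ¬Y.
              branch 2.1.1.2 (add ¬¬Y, W):
                (¬Y ↔ W): β-rule — branch into ¬Y, W  //  ¬¬Y, ¬W.
                  branch 2.1.1.2.1 (add ¬Y, W):
                    × closes — contains both Y and ¬Y.
                  branch 2.1.1.2.2 (add ¬¬Y, ¬W):
                    × closes — contains both W and ¬W.
          branch 2.1.2 (add ¬¬Y):
            ¬(¬Y ↔ W): β-rule — branch into ¬Y, ¬W  //  ¬¬Y, W.
              branch 2.1.2.1 (add ¬Y, ¬W):
                × closes — contains both Y and ¬Y.
              branch 2.1.2.2 (add ¬¬Y, W):
                (¬Y ↔ W): β-rule — branch into ¬Y, W  //  ¬¬Y, ¬W.
                  branch 2.1.2.2.1 (add ¬Y, W):
                    × closes — contains both Y and ¬Y.
                  branch 2.1.2.2.2 (add ¬¬Y, ¬W):
                    × closes — contains both W and ¬W.
      branch 2.2 (add ¬((¬W → X) → ¬W), ¬Z):
        ¬((¬W → X) → ¬W): α-rule — add (¬W → X), ¬¬W.
        ¬((X ∧ ¬X) ∧ ¬Y): β-rule — branch into ¬(X ∧ ¬X)  //  ¬¬Y.
          branch 2.2.1 (add ¬(X ∧ ¬X)):
            ¬(¬Y ↔ W): β-rule — branch into ¬Y, ¬W  //  ¬¬Y, W.
              branch 2.2.1.1 (add ¬Y, ¬W):
                × closes — contains both W and ¬W.
              branch 2.2.1.2 (add ¬¬Y, W):
                (¬Y ↔ W): β-rule — branch into ¬Y, W  //  ¬¬Y, ¬W.
                  branch 2.2.1.2.1 (add ¬Y, W):
                    × closes — contains both Y and ¬Y.
                  branch 2.2.1.2.2 (add ¬¬Y, ¬W):
                    × closes — contains both W and ¬W.
          branch 2.2.2 (add ¬¬Y):
            ¬(¬Y ↔ W): β-rule — branch into ¬Y, ¬W  //  ¬¬Y, W.
              branch 2.2.2.1 (add ¬Y, ¬W):
                × closes — contains both Y and ¬Y.
              branch 2.2.2.2 (add ¬¬Y, W):
                (¬Y ↔ W): β-rule — branch into ¬Y, W  //  ¬¬Y, ¬W.
                  branch 2.2.2.2.1 (add ¬Y, W):
                    × closes — contains both Y and ¬Y.
                  branch 2.2.2.2.2 (add ¬¬Y, ¬W):
                    × closes — contains both W and ¬W.
All 14 branches close.
Every branch closed; the formula is unsatisfiable.

Unsatisfiable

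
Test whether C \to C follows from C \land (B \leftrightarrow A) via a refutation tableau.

Yes

Initial set: {T (C \land (B \leftrightarrow A)); F (C \to C)}.
T (C \land (B \leftrightarrow A)): α-rule — add T C, T (B \leftrightarrow A).
F (C \to C): α-rule — add T C, F C.
× closes — contains both C and \lnot C.
All 1 branch closes.
Every branch closed, so the premises entail the conclusion.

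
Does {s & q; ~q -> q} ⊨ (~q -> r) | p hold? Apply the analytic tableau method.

Initial set: {(s & q); (~q -> q); ~((~q -> r) | p)}.
(s & q): α-rule — add s, q.
~((~q -> r) | p): α-rule — add ~(~q -> r), ~p.
~(~q -> r): α-rule — add ~q, ~r.
× closes — contains both q and ~q.
All 1 branch closes.
Every branch closed, so the premises entail the conclusion.

Yes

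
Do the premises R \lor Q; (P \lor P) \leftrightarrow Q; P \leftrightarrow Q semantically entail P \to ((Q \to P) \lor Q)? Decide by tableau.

Yes

Initial set: {(R \lor Q); ((P \lor P) \leftrightarrow Q); (P \leftrightarrow Q); \lnot (P \to ((Q \to P) \lor Q))}.
\lnot (P \to ((Q \to P) \lor Q)): α-rule — add P, \lnot ((Q \to P) \lor Q).
\lnot ((Q \to P) \lor Q): α-rule — add \lnot (Q \to P), \lnot Q.
\lnot (Q \to P): α-rule — add Q, \lnot P.
× closes — contains both Q and \lnot Q.
All 1 branch closes.
Every branch closed, so the premises entail the conclusion.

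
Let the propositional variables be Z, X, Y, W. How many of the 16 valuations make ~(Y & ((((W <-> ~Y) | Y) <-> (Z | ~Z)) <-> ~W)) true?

Initial set: {~(Y & ((((W <-> ~Y) | Y) <-> (Z | ~Z)) <-> ~W))}.
~(Y & ((((W <-> ~Y) | Y) <-> (Z | ~Z)) <-> ~W)): β-rule — branch into ~Y  //  ~((((W <-> ~Y) | Y) <-> (Z | ~Z)) <-> ~W).
  branch 1 (add ~Y):
    ○ open, literals {Y=0}.
  branch 2 (add ~((((W <-> ~Y) | Y) <-> (Z | ~Z)) <-> ~W)):
    ~((((W <-> ~Y) | Y) <-> (Z | ~Z)) <-> ~W): β-rule — branch into (((W <-> ~Y) | Y) <-> (Z | ~Z)), ~~W  //  ~(((W <-> ~Y) | Y) <-> (Z | ~Z)), ~W.
      branch 2.1 (add (((W <-> ~Y) | Y) <-> (Z | ~Z)), ~~W):
        (((W <-> ~Y) | Y) <-> (Z | ~Z)): β-rule — branch into ((W <-> ~Y) | Y), (Z | ~Z)  //  ~((W <-> ~Y) | Y), ~(Z | ~Z).
          branch 2.1.1 (add ((W <-> ~Y) | Y), (Z | ~Z)):
            ((W <-> ~Y) | Y): β-rule — branch into (W <-> ~Y)  //  Y.
              branch 2.1.1.1 (add (W <-> ~Y)):
                (Z | ~Z): β-rule — branch into Z  //  ~Z.
                  branch 2.1.1.1.1 (add Z):
                    (W <-> ~Y): β-rule — branch into W, ~Y  //  ~W, ~~Y.
                      branch 2.1.1.1.1.1 (add W, ~Y):
                        ○ open, literals {W=1, Y=0, Z=1}.
                      branch 2.1.1.1.1.2 (add ~W, ~~Y):
                        × closes — contains both W and ~W.
                  branch 2.1.1.1.2 (add ~Z):
                    (W <-> ~Y): β-rule — branch into W, ~Y  //  ~W, ~~Y.
                      branch 2.1.1.1.2.1 (add W, ~Y):
                        ○ open, literals {W=1, Y=0, Z=0}.
                      branch 2.1.1.1.2.2 (add ~W, ~~Y):
                        × closes — contains both W and ~W.
              branch 2.1.1.2 (add Y):
                (Z | ~Z): β-rule — branch into Z  //  ~Z.
                  branch 2.1.1.2.1 (add Z):
                    ○ open, literals {W=1, Y=1, Z=1}.
                  branch 2.1.1.2.2 (add ~Z):
                    ○ open, literals {W=1, Y=1, Z=0}.
          branch 2.1.2 (add ~((W <-> ~Y) | Y), ~(Z | ~Z)):
            ~((W <-> ~Y) | Y): α-rule — add ~(W <-> ~Y), ~Y.
            ~(Z | ~Z): α-rule — add ~Z, ~~Z.
            × closes — contains both Z and ~Z.
      branch 2.2 (add ~(((W <-> ~Y) | Y) <-> (Z | ~Z)), ~W):
        ~(((W <-> ~Y) | Y) <-> (Z | ~Z)): β-rule — branch into ((W <-> ~Y) | Y), ~(Z | ~Z)  //  ~((W <-> ~Y) | Y), (Z | ~Z).
          branch 2.2.1 (add ((W <-> ~Y) | Y), ~(Z | ~Z)):
            ~(Z | ~Z): α-rule — add ~Z, ~~Z.
            × closes — contains both Z and ~Z.
          branch 2.2.2 (add ~((W <-> ~Y) | Y), (Z | ~Z)):
            ~((W <-> ~Y) | Y): α-rule — add ~(W <-> ~Y), ~Y.
            (Z | ~Z): β-rule — branch into Z  //  ~Z.
              branch 2.2.2.1 (add Z):
                ~(W <-> ~Y): β-rule — branch into W, ~~Y  //  ~W, ~Y.
                  branch 2.2.2.1.1 (add W, ~~Y):
                    × closes — contains both W and ~W.
                  branch 2.2.2.1.2 (add ~W, ~Y):
                    ○ open, literals {W=0, Y=0, Z=1}.
              branch 2.2.2.2 (add ~Z):
                ~(W <-> ~Y): β-rule — branch into W, ~~Y  //  ~W, ~Y.
                  branch 2.2.2.2.1 (add W, ~~Y):
                    × closes — contains both W and ~W.
                  branch 2.2.2.2.2 (add ~W, ~Y):
                    ○ open, literals {W=0, Y=0, Z=0}.
6 branches closed, 7 open.
Each open branch fixes some atoms; the unmentioned ones are free. Counting distinct full assignments: branch {Y=0} (Z, X, W) contributes 8 new; branch {W=1, Y=0, Z=1} (X) contributes 0 new; branch {W=1, Y=0, Z=0} (X) contributes 0 new; branch {W=1, Y=1, Z=1} (X) contributes 2 new; branch {W=1, Y=1, Z=0} (X) contributes 2 new; branch {W=0, Y=0, Z=1} (X) contributes 0 new; branch {W=0, Y=0, Z=0} (X) contributes 0 new. Total: 12.

12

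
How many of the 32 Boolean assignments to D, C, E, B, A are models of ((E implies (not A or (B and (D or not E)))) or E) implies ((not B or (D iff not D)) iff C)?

16

Initial set: {(((E implies (not A or (B and (D or not E)))) or E) implies ((not B or (D iff not D)) iff C))}.
(((E implies (not A or (B and (D or not E)))) or E) implies ((not B or (D iff not D)) iff C)): β-rule — branch into not ((E implies (not A or (B and (D or not E)))) or E)  //  ((not B or (D iff not D)) iff C).
  branch 1 (add not ((E implies (not A or (B and (D or not E)))) or E)):
    not ((E implies (not A or (B and (D or not E)))) or E): α-rule — add not (E implies (not A or (B and (D or not E)))), not E.
    not (E implies (not A or (B and (D or not E)))): α-rule — add E, not (not A or (B and (D or not E))).
    × closes — contains both E and not E.
  branch 2 (add ((not B or (D iff not D)) iff C)):
    ((not B or (D iff not D)) iff C): β-rule — branch into (not B or (D iff not D)), C  //  not (not B or (D iff not D)), not C.
      branch 2.1 (add (not B or (D iff not D)), C):
        (not B or (D iff not D)): β-rule — branch into not B  //  (D iff not D).
          branch 2.1.1 (add not B):
            ○ open, literals {B=F, C=T}.
          branch 2.1.2 (add (D iff not D)):
            (D iff not D): β-rule — branch into D, not D  //  not D, not not D.
              branch 2.1.2.1 (add D, not D):
                × closes — contains both D and not D.
              branch 2.1.2.2 (add not D, not not D):
                × closes — contains both D and not D.
      branch 2.2 (add not (not B or (D iff not D)), not C):
        not (not B or (D iff not D)): α-rule — add not not B, not (D iff not D).
        not (D iff not D): β-rule — branch into D, not not D  //  not D, not D.
          branch 2.2.1 (add D, not not D):
            ○ open, literals {B=T, C=F, D=T}.
          branch 2.2.2 (add not D, not D):
            ○ open, literals {B=T, C=F, D=F}.
3 branches closed, 3 open.
Each open branch fixes some atoms; the unmentioned ones are free. Counting distinct full assignments: branch {B=F, C=T} (D, E, A) contributes 8 new; branch {B=T, C=F, D=T} (E, A) contributes 4 new; branch {B=T, C=F, D=F} (E, A) contributes 4 new. Total: 16.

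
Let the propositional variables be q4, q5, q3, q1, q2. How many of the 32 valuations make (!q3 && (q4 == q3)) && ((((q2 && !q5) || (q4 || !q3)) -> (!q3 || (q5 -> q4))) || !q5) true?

8

Initial set: {((!q3 && (q4 == q3)) && ((((q2 && !q5) || (q4 || !q3)) -> (!q3 || (q5 -> q4))) || !q5))}.
((!q3 && (q4 == q3)) && ((((q2 && !q5) || (q4 || !q3)) -> (!q3 || (q5 -> q4))) || !q5)): α-rule — add (!q3 && (q4 == q3)), ((((q2 && !q5) || (q4 || !q3)) -> (!q3 || (q5 -> q4))) || !q5).
(!q3 && (q4 == q3)): α-rule — add !q3, (q4 == q3).
((((q2 && !q5) || (q4 || !q3)) -> (!q3 || (q5 -> q4))) || !q5): β-rule — branch into (((q2 && !q5) || (q4 || !q3)) -> (!q3 || (q5 -> q4)))  //  !q5.
  branch 1 (add (((q2 && !q5) || (q4 || !q3)) -> (!q3 || (q5 -> q4)))):
    (q4 == q3): β-rule — branch into q4, q3  //  !q4, !q3.
      branch 1.1 (add q4, q3):
        × closes — contains both q3 and !q3.
      branch 1.2 (add !q4, !q3):
        (((q2 && !q5) || (q4 || !q3)) -> (!q3 || (q5 -> q4))): β-rule — branch into !((q2 && !q5) || (q4 || !q3))  //  (!q3 || (q5 -> q4)).
          branch 1.2.1 (add !((q2 && !q5) || (q4 || !q3))):
            !((q2 && !q5) || (q4 || !q3)): α-rule — add !(q2 && !q5), !(q4 || !q3).
            !(q4 || !q3): α-rule — add !q4, !!q3.
            × closes — contains both q3 and !q3.
          branch 1.2.2 (add (!q3 || (q5 -> q4))):
            (!q3 || (q5 -> q4)): β-rule — branch into !q3  //  (q5 -> q4).
              branch 1.2.2.1 (add !q3):
                ○ open, literals {q3=F, q4=F}.
              branch 1.2.2.2 (add (q5 -> q4)):
                (q5 -> q4): β-rule — branch into !q5  //  q4.
                  branch 1.2.2.2.1 (add !q5):
                    ○ open, literals {q3=F, q4=F, q5=F}.
                  branch 1.2.2.2.2 (add q4):
                    × closes — contains both q4 and !q4.
  branch 2 (add !q5):
    (q4 == q3): β-rule — branch into q4, q3  //  !q4, !q3.
      branch 2.1 (add q4, q3):
        × closes — contains both q3 and !q3.
      branch 2.2 (add !q4, !q3):
        ○ open, literals {q3=F, q4=F, q5=F}.
4 branches closed, 3 open.
Each open branch fixes some atoms; the unmentioned ones are free. Counting distinct full assignments: branch {q3=F, q4=F} (q5, q1, q2) contributes 8 new; branch {q3=F, q4=F, q5=F} (q1, q2) contributes 0 new; branch {q3=F, q4=F, q5=F} (q1, q2) contributes 0 new. Total: 8.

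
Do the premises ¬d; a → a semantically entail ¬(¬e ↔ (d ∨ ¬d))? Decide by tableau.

Initial set: {¬d; (a → a); ¬¬(¬e ↔ (d ∨ ¬d))}.
(a → a): β-rule — branch into ¬a  //  a.
  branch 1 (add ¬a):
    ¬¬(¬e ↔ (d ∨ ¬d)): β-rule — branch into ¬e, (d ∨ ¬d)  //  ¬¬e, ¬(d ∨ ¬d).
      branch 1.1 (add ¬e, (d ∨ ¬d)):
        (d ∨ ¬d): β-rule — branch into d  //  ¬d.
          branch 1.1.1 (add d):
            × closes — contains both d and ¬d.
          branch 1.1.2 (add ¬d):
            ○ open, literals {a=false, d=false, e=false}.
      branch 1.2 (add ¬¬e, ¬(d ∨ ¬d)):
        ¬(d ∨ ¬d): α-rule — add ¬d, ¬¬d.
        × closes — contains both d and ¬d.
  branch 2 (add a):
    ¬¬(¬e ↔ (d ∨ ¬d)): β-rule — branch into ¬e, (d ∨ ¬d)  //  ¬¬e, ¬(d ∨ ¬d).
      branch 2.1 (add ¬e, (d ∨ ¬d)):
        (d ∨ ¬d): β-rule — branch into d  //  ¬d.
          branch 2.1.1 (add d):
            × closes — contains both d and ¬d.
          branch 2.1.2 (add ¬d):
            ○ open, literals {a=true, d=false, e=false}.
      branch 2.2 (add ¬¬e, ¬(d ∨ ¬d)):
        ¬(d ∨ ¬d): α-rule — add ¬d, ¬¬d.
        × closes — contains both d and ¬d.
4 branches closed, 2 open.
An open branch gives a countermodel: a=false, d=false, e=false (unmentioned atoms arbitrary); the premises hold there but the conclusion fails.

No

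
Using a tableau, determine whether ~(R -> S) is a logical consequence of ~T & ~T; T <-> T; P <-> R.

Initial set: {(~T & ~T); (T <-> T); (P <-> R); ~~(R -> S)}.
(~T & ~T): α-rule — add ~T, ~T.
(T <-> T): β-rule — branch into T, T  //  ~T, ~T.
  branch 1 (add T, T):
    × closes — contains both T and ~T.
  branch 2 (add ~T, ~T):
    (P <-> R): β-rule — branch into P, R  //  ~P, ~R.
      branch 2.1 (add P, R):
        ~~(R -> S): β-rule — branch into ~R  //  S.
          branch 2.1.1 (add ~R):
            × closes — contains both R and ~R.
          branch 2.1.2 (add S):
            ○ open, literals {P=1, R=1, S=1, T=0}.
      branch 2.2 (add ~P, ~R):
        ~~(R -> S): β-rule — branch into ~R  //  S.
          branch 2.2.1 (add ~R):
            ○ open, literals {P=0, R=0, T=0}.
          branch 2.2.2 (add S):
            ○ open, literals {P=0, R=0, S=1, T=0}.
2 branches closed, 3 open.
An open branch gives a countermodel: P=1, R=1, S=1, T=0 (unmentioned atoms arbitrary); the premises hold there but the conclusion fails.

No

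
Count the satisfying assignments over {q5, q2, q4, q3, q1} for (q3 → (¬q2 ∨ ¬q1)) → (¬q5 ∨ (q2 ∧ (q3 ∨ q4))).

22

Initial set: {((q3 → (¬q2 ∨ ¬q1)) → (¬q5 ∨ (q2 ∧ (q3 ∨ q4))))}.
((q3 → (¬q2 ∨ ¬q1)) → (¬q5 ∨ (q2 ∧ (q3 ∨ q4)))): β-rule — branch into ¬(q3 → (¬q2 ∨ ¬q1))  //  (¬q5 ∨ (q2 ∧ (q3 ∨ q4))).
  branch 1 (add ¬(q3 → (¬q2 ∨ ¬q1))):
    ¬(q3 → (¬q2 ∨ ¬q1)): α-rule — add q3, ¬(¬q2 ∨ ¬q1).
    ¬(¬q2 ∨ ¬q1): α-rule — add ¬¬q2, ¬¬q1.
    ○ open, literals {q1=true, q2=true, q3=true}.
  branch 2 (add (¬q5 ∨ (q2 ∧ (q3 ∨ q4)))):
    (¬q5 ∨ (q2 ∧ (q3 ∨ q4))): β-rule — branch into ¬q5  //  (q2 ∧ (q3 ∨ q4)).
      branch 2.1 (add ¬q5):
        ○ open, literals {q5=false}.
      branch 2.2 (add (q2 ∧ (q3 ∨ q4))):
        (q2 ∧ (q3 ∨ q4)): α-rule — add q2, (q3 ∨ q4).
        (q3 ∨ q4): β-rule — branch into q3  //  q4.
          branch 2.2.1 (add q3):
            ○ open, literals {q2=true, q3=true}.
          branch 2.2.2 (add q4):
            ○ open, literals {q2=true, q4=true}.
0 branches closed, 4 open.
Each open branch fixes some atoms; the unmentioned ones are free. Counting distinct full assignments: branch {q1=true, q2=true, q3=true} (q5, q4) contributes 4 new; branch {q5=false} (q2, q4, q3, q1) contributes 14 new; branch {q2=true, q3=true} (q5, q4, q1) contributes 2 new; branch {q2=true, q4=true} (q5, q3, q1) contributes 2 new. Total: 22.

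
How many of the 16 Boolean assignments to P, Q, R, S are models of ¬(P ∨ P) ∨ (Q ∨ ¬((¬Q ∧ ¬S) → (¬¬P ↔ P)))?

12

Initial set: {(¬(P ∨ P) ∨ (Q ∨ ¬((¬Q ∧ ¬S) → (¬¬P ↔ P))))}.
(¬(P ∨ P) ∨ (Q ∨ ¬((¬Q ∧ ¬S) → (¬¬P ↔ P)))): β-rule — branch into ¬(P ∨ P)  //  (Q ∨ ¬((¬Q ∧ ¬S) → (¬¬P ↔ P))).
  branch 1 (add ¬(P ∨ P)):
    ¬(P ∨ P): α-rule — add ¬P, ¬P.
    ○ open, literals {P=false}.
  branch 2 (add (Q ∨ ¬((¬Q ∧ ¬S) → (¬¬P ↔ P)))):
    (Q ∨ ¬((¬Q ∧ ¬S) → (¬¬P ↔ P))): β-rule — branch into Q  //  ¬((¬Q ∧ ¬S) → (¬¬P ↔ P)).
      branch 2.1 (add Q):
        ○ open, literals {Q=true}.
      branch 2.2 (add ¬((¬Q ∧ ¬S) → (¬¬P ↔ P))):
        ¬((¬Q ∧ ¬S) → (¬¬P ↔ P)): α-rule — add (¬Q ∧ ¬S), ¬(¬¬P ↔ P).
        (¬Q ∧ ¬S): α-rule — add ¬Q, ¬S.
        ¬(¬¬P ↔ P): β-rule — branch into ¬¬P, ¬P  //  ¬¬¬P, P.
          branch 2.2.1 (add ¬¬P, ¬P):
            ¬¬P: drop double negation, giving P.
            × closes — contains both P and ¬P.
          branch 2.2.2 (add ¬¬¬P, P):
            ¬¬¬P: drop double negation, giving ¬P.
            × closes — contains both P and ¬P.
2 branches closed, 2 open.
Each open branch fixes some atoms; the unmentioned ones are free. Counting distinct full assignments: branch {P=false} (Q, R, S) contributes 8 new; branch {Q=true} (P, R, S) contributes 4 new. Total: 12.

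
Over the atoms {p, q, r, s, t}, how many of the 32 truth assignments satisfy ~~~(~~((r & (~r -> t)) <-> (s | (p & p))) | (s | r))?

Initial set: {~~~(~~((r & (~r -> t)) <-> (s | (p & p))) | (s | r))}.
~~~(~~((r & (~r -> t)) <-> (s | (p & p))) | (s | r)): drop double negation, giving ~(~~((r & (~r -> t)) <-> (s | (p & p))) | (s | r)).
~(~~((r & (~r -> t)) <-> (s | (p & p))) | (s | r)): α-rule — add ~~~((r & (~r -> t)) <-> (s | (p & p))), ~(s | r).
~~~((r & (~r -> t)) <-> (s | (p & p))): drop double negation, giving ~((r & (~r -> t)) <-> (s | (p & p))).
~(s | r): α-rule — add ~s, ~r.
~((r & (~r -> t)) <-> (s | (p & p))): β-rule — branch into (r & (~r -> t)), ~(s | (p & p))  //  ~(r & (~r -> t)), (s | (p & p)).
  branch 1 (add (r & (~r -> t)), ~(s | (p & p))):
    (r & (~r -> t)): α-rule — add r, (~r -> t).
    × closes — contains both r and ~r.
  branch 2 (add ~(r & (~r -> t)), (s | (p & p))):
    ~(r & (~r -> t)): β-rule — branch into ~r  //  ~(~r -> t).
      branch 2.1 (add ~r):
        (s | (p & p)): β-rule — branch into s  //  (p & p).
          branch 2.1.1 (add s):
            × closes — contains both s and ~s.
          branch 2.1.2 (add (p & p)):
            (p & p): α-rule — add p, p.
            ○ open, literals {p=1, r=0, s=0}.
      branch 2.2 (add ~(~r -> t)):
        ~(~r -> t): α-rule — add ~r, ~t.
        (s | (p & p)): β-rule — branch into s  //  (p & p).
          branch 2.2.1 (add s):
            × closes — contains both s and ~s.
          branch 2.2.2 (add (p & p)):
            (p & p): α-rule — add p, p.
            ○ open, literals {p=1, r=0, s=0, t=0}.
3 branches closed, 2 open.
Each open branch fixes some atoms; the unmentioned ones are free. Counting distinct full assignments: branch {p=1, r=0, s=0} (q, t) contributes 4 new; branch {p=1, r=0, s=0, t=0} (q) contributes 0 new. Total: 4.

4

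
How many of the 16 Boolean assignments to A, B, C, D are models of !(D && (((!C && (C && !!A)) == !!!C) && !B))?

14

Initial set: {T !(D && (((!C && (C && !!A)) == !!!C) && !B))}.
T !(D && (((!C && (C && !!A)) == !!!C) && !B)): β-rule — branch into F D  //  F (((!C && (C && !!A)) == !!!C) && !B).
  branch 1 (add F D):
    ○ open, literals {D=F}.
  branch 2 (add F (((!C && (C && !!A)) == !!!C) && !B)):
    F (((!C && (C && !!A)) == !!!C) && !B): β-rule — branch into F ((!C && (C && !!A)) == !!!C)  //  F !B.
      branch 2.1 (add F ((!C && (C && !!A)) == !!!C)):
        F ((!C && (C && !!A)) == !!!C): β-rule — branch into T (!C && (C && !!A)), F !!!C  //  F (!C && (C && !!A)), T !!!C.
          branch 2.1.1 (add T (!C && (C && !!A)), F !!!C):
            T (!C && (C && !!A)): α-rule — add T !C, T (C && !!A).
            F !!!C: drop double negation, giving F !C.
            × closes — contains both C and !C.
          branch 2.1.2 (add F (!C && (C && !!A)), T !!!C):
            T !!!C: drop double negation, giving T !C.
            F (!C && (C && !!A)): β-rule — branch into F !C  //  F (C && !!A).
              branch 2.1.2.1 (add F !C):
                × closes — contains both C and !C.
              branch 2.1.2.2 (add F (C && !!A)):
                F (C && !!A): β-rule — branch into F C  //  F !!A.
                  branch 2.1.2.2.1 (add F C):
                    ○ open, literals {C=F}.
                  branch 2.1.2.2.2 (add F !!A):
                    F !!A: drop double negation, giving F A.
                    ○ open, literals {A=F, C=F}.
      branch 2.2 (add F !B):
        ○ open, literals {B=T}.
2 branches closed, 4 open.
Each open branch fixes some atoms; the unmentioned ones are free. Counting distinct full assignments: branch {D=F} (A, B, C) contributes 8 new; branch {C=F} (A, B, D) contributes 4 new; branch {A=F, C=F} (B, D) contributes 0 new; branch {B=T} (A, C, D) contributes 2 new. Total: 14.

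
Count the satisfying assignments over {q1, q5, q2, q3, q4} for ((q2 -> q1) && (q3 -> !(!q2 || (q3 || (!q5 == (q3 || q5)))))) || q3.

Initial set: {(((q2 -> q1) && (q3 -> !(!q2 || (q3 || (!q5 == (q3 || q5)))))) || q3)}.
(((q2 -> q1) && (q3 -> !(!q2 || (q3 || (!q5 == (q3 || q5)))))) || q3): β-rule — branch into ((q2 -> q1) && (q3 -> !(!q2 || (q3 || (!q5 == (q3 || q5))))))  //  q3.
  branch 1 (add ((q2 -> q1) && (q3 -> !(!q2 || (q3 || (!q5 == (q3 || q5))))))):
    ((q2 -> q1) && (q3 -> !(!q2 || (q3 || (!q5 == (q3 || q5)))))): α-rule — add (q2 -> q1), (q3 -> !(!q2 || (q3 || (!q5 == (q3 || q5))))).
    (q2 -> q1): β-rule — branch into !q2  //  q1.
      branch 1.1 (add !q2):
        (q3 -> !(!q2 || (q3 || (!q5 == (q3 || q5))))): β-rule — branch into !q3  //  !(!q2 || (q3 || (!q5 == (q3 || q5)))).
          branch 1.1.1 (add !q3):
            ○ open, literals {q2=F, q3=F}.
          branch 1.1.2 (add !(!q2 || (q3 || (!q5 == (q3 || q5))))):
            !(!q2 || (q3 || (!q5 == (q3 || q5)))): α-rule — add !!q2, !(q3 || (!q5 == (q3 || q5))).
            × closes — contains both q2 and !q2.
      branch 1.2 (add q1):
        (q3 -> !(!q2 || (q3 || (!q5 == (q3 || q5))))): β-rule — branch into !q3  //  !(!q2 || (q3 || (!q5 == (q3 || q5)))).
          branch 1.2.1 (add !q3):
            ○ open, literals {q1=T, q3=F}.
          branch 1.2.2 (add !(!q2 || (q3 || (!q5 == (q3 || q5))))):
            !(!q2 || (q3 || (!q5 == (q3 || q5)))): α-rule — add !!q2, !(q3 || (!q5 == (q3 || q5))).
            !(q3 || (!q5 == (q3 || q5))): α-rule — add !q3, !(!q5 == (q3 || q5)).
            !(!q5 == (q3 || q5)): β-rule — branch into !q5, !(q3 || q5)  //  !!q5, (q3 || q5).
              branch 1.2.2.1 (add !q5, !(q3 || q5)):
                !(q3 || q5): α-rule — add !q3, !q5.
                ○ open, literals {q1=T, q2=T, q3=F, q5=F}.
              branch 1.2.2.2 (add !!q5, (q3 || q5)):
                (q3 || q5): β-rule — branch into q3  //  q5.
                  branch 1.2.2.2.1 (add q3):
                    × closes — contains both q3 and !q3.
                  branch 1.2.2.2.2 (add q5):
                    ○ open, literals {q1=T, q2=T, q3=F, q5=T}.
  branch 2 (add q3):
    ○ open, literals {q3=T}.
2 branches closed, 5 open.
Each open branch fixes some atoms; the unmentioned ones are free. Counting distinct full assignments: branch {q2=F, q3=F} (q1, q5, q4) contributes 8 new; branch {q1=T, q3=F} (q5, q2, q4) contributes 4 new; branch {q1=T, q2=T, q3=F, q5=F} (q4) contributes 0 new; branch {q1=T, q2=T, q3=F, q5=T} (q4) contributes 0 new; branch {q3=T} (q1, q5, q2, q4) contributes 16 new. Total: 28.

28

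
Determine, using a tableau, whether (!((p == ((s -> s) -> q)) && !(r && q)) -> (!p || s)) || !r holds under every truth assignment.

Assume the negation and expand:
Initial set: {!((!((p == ((s -> s) -> q)) && !(r && q)) -> (!p || s)) || !r)}.
!((!((p == ((s -> s) -> q)) && !(r && q)) -> (!p || s)) || !r): α-rule — add !(!((p == ((s -> s) -> q)) && !(r && q)) -> (!p || s)), !!r.
!(!((p == ((s -> s) -> q)) && !(r && q)) -> (!p || s)): α-rule — add !((p == ((s -> s) -> q)) && !(r && q)), !(!p || s).
!(!p || s): α-rule — add !!p, !s.
!((p == ((s -> s) -> q)) && !(r && q)): β-rule — branch into !(p == ((s -> s) -> q))  //  !!(r && q).
  branch 1 (add !(p == ((s -> s) -> q))):
    !(p == ((s -> s) -> q)): β-rule — branch into p, !((s -> s) -> q)  //  !p, ((s -> s) -> q).
      branch 1.1 (add p, !((s -> s) -> q)):
        !((s -> s) -> q): α-rule — add (s -> s), !q.
        (s -> s): β-rule — branch into !s  //  s.
          branch 1.1.1 (add !s):
            ○ open, literals {p=1, q=0, r=1, s=0}.
          branch 1.1.2 (add s):
            × closes — contains both s and !s.
      branch 1.2 (add !p, ((s -> s) -> q)):
        × closes — contains both p and !p.
  branch 2 (add !!(r && q)):
    !!(r && q): α-rule — add r, q.
    ○ open, literals {p=1, q=1, r=1, s=0}.
2 branches closed, 2 open.
An open branch gives a countermodel: p=1, q=0, r=1, s=0 (unmentioned atoms arbitrary); under it the original formula is false.

Not valid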